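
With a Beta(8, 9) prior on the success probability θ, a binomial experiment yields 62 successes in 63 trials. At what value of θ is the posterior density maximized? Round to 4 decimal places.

0.8846

Posterior: Beta(8+62, 9+1) = Beta(70, 10).
Mode = (70−1)/(70+10−2) = 69/78 = 0.8846.
Mean = 70/(70+10) = 70/80 = 0.8750.
This is the posterior mode — the MAP estimate.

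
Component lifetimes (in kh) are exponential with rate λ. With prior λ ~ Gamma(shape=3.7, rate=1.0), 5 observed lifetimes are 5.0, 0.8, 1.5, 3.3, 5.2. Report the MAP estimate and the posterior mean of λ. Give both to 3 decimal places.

MAP estimate = 0.458, posterior mean = 0.518

Σ times = 15.8. Posterior: Gamma(shape = 3.7+5 = 8.7, rate = 1.0+15.8 = 16.8).
Mode = (α−1)/β = 7.7/16.8 = 0.458.
Mean = α/β = 8.7/16.8 = 0.518.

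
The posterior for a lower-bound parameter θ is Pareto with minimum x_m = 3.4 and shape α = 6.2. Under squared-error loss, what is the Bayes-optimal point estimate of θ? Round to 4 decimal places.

4.0538

The Pareto density is strictly decreasing on [x_m, ∞), so the mode is x_m = 3.4000.
Mean = α·x_m/(α−1) = 6.2·3.4/5.2 = 4.0538.
Squared-error loss ⇒ the optimal estimator is the posterior mean.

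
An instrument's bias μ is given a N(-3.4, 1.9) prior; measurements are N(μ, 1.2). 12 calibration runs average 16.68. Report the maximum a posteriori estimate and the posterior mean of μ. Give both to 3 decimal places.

Posterior for μ is Normal. Precision-weighted mean: (1/1.9·-3.4 + 12/1.2·16.68) / (1/1.9 + 12/1.2) = 15.676.
A Normal posterior is symmetric, so mode = mean.

MAP = 15.676; posterior mean = 15.676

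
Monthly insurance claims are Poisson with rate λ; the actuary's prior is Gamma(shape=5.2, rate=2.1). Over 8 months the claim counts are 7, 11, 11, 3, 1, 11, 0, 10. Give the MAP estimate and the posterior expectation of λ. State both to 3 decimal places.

Σ counts = 54. Posterior: Gamma(shape = 5.2+54 = 59.2, rate = 2.1+8 = 10.1).
Mode = (α−1)/β = 58.2/10.1 = 5.762.
Mean = α/β = 59.2/10.1 = 5.861.

MAP estimate = 5.762, posterior expectation = 5.861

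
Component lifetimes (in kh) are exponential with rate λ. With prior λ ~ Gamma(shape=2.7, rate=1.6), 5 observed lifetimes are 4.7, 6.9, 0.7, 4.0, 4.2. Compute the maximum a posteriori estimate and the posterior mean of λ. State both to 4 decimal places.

maximum a posteriori estimate = 0.3032, posterior mean = 0.3484

Σ times = 20.5. Posterior: Gamma(shape = 2.7+5 = 7.7, rate = 1.6+20.5 = 22.1).
Mode = (α−1)/β = 6.7/22.1 = 0.3032.
Mean = α/β = 7.7/22.1 = 0.3484.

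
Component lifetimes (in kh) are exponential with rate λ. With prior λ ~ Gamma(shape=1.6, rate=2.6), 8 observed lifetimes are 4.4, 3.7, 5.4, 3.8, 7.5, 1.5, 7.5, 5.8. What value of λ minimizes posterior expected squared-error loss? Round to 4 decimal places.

0.2275

Σ times = 39.6. Posterior: Gamma(shape = 1.6+8 = 9.6, rate = 2.6+39.6 = 42.2).
Mode = (α−1)/β = 8.6/42.2 = 0.2038.
Mean = α/β = 9.6/42.2 = 0.2275.
Squared-error loss ⇒ the optimal estimator is the posterior mean.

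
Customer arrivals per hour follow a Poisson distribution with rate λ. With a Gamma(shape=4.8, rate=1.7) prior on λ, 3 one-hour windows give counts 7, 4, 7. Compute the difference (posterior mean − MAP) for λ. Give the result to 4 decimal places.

Σ counts = 18. Posterior: Gamma(shape = 4.8+18 = 22.8, rate = 1.7+3 = 4.7).
Mode = (α−1)/β = 21.8/4.7 = 4.6383.
Mean = α/β = 22.8/4.7 = 4.8511.
Difference = 4.8511 − 4.6383 = 0.2128.
The mean is pulled above the mode by the posterior's right skew.

0.2128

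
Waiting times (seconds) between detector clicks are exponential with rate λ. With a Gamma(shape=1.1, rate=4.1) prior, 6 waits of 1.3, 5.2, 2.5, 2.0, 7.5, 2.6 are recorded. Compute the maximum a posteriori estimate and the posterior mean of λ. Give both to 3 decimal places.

maximum a posteriori estimate = 0.242, posterior mean = 0.282

Σ times = 21.1. Posterior: Gamma(shape = 1.1+6 = 7.1, rate = 4.1+21.1 = 25.2).
Mode = (α−1)/β = 6.1/25.2 = 0.242.
Mean = α/β = 7.1/25.2 = 0.282.
The posterior is right-skewed, so the mean exceeds the mode.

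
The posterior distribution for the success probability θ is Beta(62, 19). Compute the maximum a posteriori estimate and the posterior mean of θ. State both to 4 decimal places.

MAP = 0.7722, posterior mean = 0.7654

Mode = (62−1)/(62+19−2) = 61/79 = 0.7722.
Mean = 62/(62+19) = 62/81 = 0.7654.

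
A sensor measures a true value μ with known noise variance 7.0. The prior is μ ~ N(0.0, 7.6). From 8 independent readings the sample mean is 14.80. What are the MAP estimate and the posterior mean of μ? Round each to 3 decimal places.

MAP: 13.272. Posterior mean: 13.272.

Posterior for μ is Normal. Precision-weighted mean: (1/7.6·0.0 + 8/7.0·14.80) / (1/7.6 + 8/7.0) = 13.272.
A Normal posterior is symmetric, so mode = mean.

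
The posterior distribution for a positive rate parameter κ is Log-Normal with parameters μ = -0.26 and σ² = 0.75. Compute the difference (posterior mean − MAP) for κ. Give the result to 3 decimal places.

0.758

Mode = exp(μ − σ²) = exp(-1.01) = 0.364.
Mean = exp(μ + σ²/2) = exp(0.115) = 1.122.
Difference = 1.122 − 0.364 = 0.758.
The posterior is right-skewed, so the mean exceeds the mode.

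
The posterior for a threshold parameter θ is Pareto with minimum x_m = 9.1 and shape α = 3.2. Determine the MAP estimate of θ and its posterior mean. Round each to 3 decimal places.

The Pareto density is strictly decreasing on [x_m, ∞), so the mode is x_m = 9.100.
Mean = α·x_m/(α−1) = 3.2·9.1/2.2 = 13.236.

MAP: 9.100. Posterior mean: 13.236.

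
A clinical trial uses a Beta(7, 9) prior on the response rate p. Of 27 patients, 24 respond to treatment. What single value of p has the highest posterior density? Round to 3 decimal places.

Posterior: Beta(7+24, 9+3) = Beta(31, 12).
Mode = (31−1)/(31+12−2) = 30/41 = 0.732.
Mean = 31/(31+12) = 31/43 = 0.721.
This is the posterior mode — the MAP estimate.

0.732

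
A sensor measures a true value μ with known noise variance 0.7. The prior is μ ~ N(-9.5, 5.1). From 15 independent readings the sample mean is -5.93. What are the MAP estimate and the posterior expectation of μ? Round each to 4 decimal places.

Posterior for μ is Normal. Precision-weighted mean: (1/5.1·-9.5 + 15/0.7·-5.93) / (1/5.1 + 15/0.7) = -5.9624.
A Normal posterior is symmetric, so mode = mean.

μ_MAP = -5.9624, E[μ|data] = -5.9624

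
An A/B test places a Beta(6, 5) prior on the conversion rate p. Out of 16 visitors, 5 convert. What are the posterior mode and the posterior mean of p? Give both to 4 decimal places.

p_MAP = 0.4000, E[p|data] = 0.4074

Posterior: Beta(6+5, 5+11) = Beta(11, 16).
Mode = (11−1)/(11+16−2) = 10/25 = 0.4000.
Mean = 11/(11+16) = 11/27 = 0.4074.
The mean is pulled above the mode by the posterior's right skew.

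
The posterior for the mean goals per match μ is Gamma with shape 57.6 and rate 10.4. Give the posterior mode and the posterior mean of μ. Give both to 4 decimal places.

Mode = (α−1)/β = 56.6/10.4 = 5.4423.
Mean = α/β = 57.6/10.4 = 5.5385.

MAP = 5.4423; posterior mean = 5.5385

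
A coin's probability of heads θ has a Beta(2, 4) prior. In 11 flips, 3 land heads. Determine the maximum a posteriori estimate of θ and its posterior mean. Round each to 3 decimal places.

θ_MAP = 0.267, E[θ|data] = 0.294

Posterior: Beta(2+3, 4+8) = Beta(5, 12).
Mode = (5−1)/(5+12−2) = 4/15 = 0.267.
Mean = 5/(5+12) = 5/17 = 0.294.
The mean is pulled above the mode by the posterior's right skew.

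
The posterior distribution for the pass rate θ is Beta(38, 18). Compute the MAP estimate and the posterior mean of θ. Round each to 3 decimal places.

MAP = 0.685; posterior mean = 0.679

Mode = (38−1)/(38+18−2) = 37/54 = 0.685.
Mean = 38/(38+18) = 38/56 = 0.679.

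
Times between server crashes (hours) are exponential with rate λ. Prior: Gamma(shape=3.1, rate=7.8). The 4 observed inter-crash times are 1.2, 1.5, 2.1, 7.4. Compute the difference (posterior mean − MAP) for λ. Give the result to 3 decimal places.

Σ times = 12.2. Posterior: Gamma(shape = 3.1+4 = 7.1, rate = 7.8+12.2 = 20.0).
Mode = (α−1)/β = 6.1/20.0 = 0.305.
Mean = α/β = 7.1/20.0 = 0.355.
Difference = 0.355 − 0.305 = 0.050.

0.050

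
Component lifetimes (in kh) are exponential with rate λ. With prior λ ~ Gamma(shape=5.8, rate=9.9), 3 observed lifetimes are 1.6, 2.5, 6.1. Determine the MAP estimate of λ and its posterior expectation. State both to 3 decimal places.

Σ times = 10.2. Posterior: Gamma(shape = 5.8+3 = 8.8, rate = 9.9+10.2 = 20.1).
Mode = (α−1)/β = 7.8/20.1 = 0.388.
Mean = α/β = 8.8/20.1 = 0.438.
Mean > mode: the posterior has a right tail.

λ_MAP = 0.388, E[λ|data] = 0.438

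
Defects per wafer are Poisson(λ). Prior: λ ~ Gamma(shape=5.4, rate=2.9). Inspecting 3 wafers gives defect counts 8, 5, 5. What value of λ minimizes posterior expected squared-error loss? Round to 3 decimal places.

3.966

Σ counts = 18. Posterior: Gamma(shape = 5.4+18 = 23.4, rate = 2.9+3 = 5.9).
Mode = (α−1)/β = 22.4/5.9 = 3.797.
Mean = α/β = 23.4/5.9 = 3.966.
Squared-error loss ⇒ the optimal estimator is the posterior mean.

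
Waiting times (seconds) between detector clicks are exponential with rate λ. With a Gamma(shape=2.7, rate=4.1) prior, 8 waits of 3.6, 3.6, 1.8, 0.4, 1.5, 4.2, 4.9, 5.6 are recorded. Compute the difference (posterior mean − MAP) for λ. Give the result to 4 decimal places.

Σ times = 25.6. Posterior: Gamma(shape = 2.7+8 = 10.7, rate = 4.1+25.6 = 29.7).
Mode = (α−1)/β = 9.7/29.7 = 0.3266.
Mean = α/β = 10.7/29.7 = 0.3603.
Difference = 0.3603 − 0.3266 = 0.0337.
Mean > mode: the posterior has a right tail.

0.0337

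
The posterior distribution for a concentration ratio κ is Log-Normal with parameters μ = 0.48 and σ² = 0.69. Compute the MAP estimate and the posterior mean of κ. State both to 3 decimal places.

MAP: 0.811. Posterior mean: 2.282.

Mode = exp(μ − σ²) = exp(-0.21) = 0.811.
Mean = exp(μ + σ²/2) = exp(0.825) = 2.282.
The posterior is right-skewed, so the mean exceeds the mode.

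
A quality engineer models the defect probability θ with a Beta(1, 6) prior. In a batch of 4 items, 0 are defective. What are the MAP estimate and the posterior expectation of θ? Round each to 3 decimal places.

Posterior: Beta(1+0, 6+4) = Beta(1, 10).
Since α = 1 ≤ 1 and β > 1, the Beta density is monotone decreasing on [0,1]; the mode is at 0.
Mean = 1/(1+10) = 0.091.
The mean is pulled above the mode by the posterior's right skew.

θ_MAP = 0.000, E[θ|data] = 0.091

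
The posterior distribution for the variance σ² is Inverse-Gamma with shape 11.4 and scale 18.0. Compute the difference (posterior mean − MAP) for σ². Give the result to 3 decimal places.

0.279

Mode = β/(α+1) = 18.0/12.4 = 1.452.
Mean = β/(α−1) = 18.0/10.4 = 1.731.
Difference = 1.731 − 1.452 = 0.279.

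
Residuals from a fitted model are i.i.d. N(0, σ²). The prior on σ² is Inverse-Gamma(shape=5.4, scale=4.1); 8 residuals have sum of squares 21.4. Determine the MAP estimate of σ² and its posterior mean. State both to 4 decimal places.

Posterior: Inverse-Gamma(shape = 5.4+8/2 = 9.4, scale = 4.1+21.4/2 = 14.8).
Mode = β/(α+1) = 14.8/10.4 = 1.4231.
Mean = β/(α−1) = 14.8/8.4 = 1.7619.
Mean > mode: the posterior has a right tail.

MAP estimate = 1.4231, posterior mean = 1.7619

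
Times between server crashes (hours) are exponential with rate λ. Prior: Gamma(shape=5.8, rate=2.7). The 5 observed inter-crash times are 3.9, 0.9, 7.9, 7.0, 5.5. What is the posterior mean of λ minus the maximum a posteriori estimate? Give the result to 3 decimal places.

0.036

Σ times = 25.2. Posterior: Gamma(shape = 5.8+5 = 10.8, rate = 2.7+25.2 = 27.9).
Mode = (α−1)/β = 9.8/27.9 = 0.351.
Mean = α/β = 10.8/27.9 = 0.387.
Difference = 0.387 − 0.351 = 0.036.
The mean is pulled above the mode by the posterior's right skew.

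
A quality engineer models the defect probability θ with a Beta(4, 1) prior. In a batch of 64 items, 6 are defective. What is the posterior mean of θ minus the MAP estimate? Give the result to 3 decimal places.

0.011

Posterior: Beta(4+6, 1+58) = Beta(10, 59).
Mode = (10−1)/(10+59−2) = 9/67 = 0.134.
Mean = 10/(10+59) = 10/69 = 0.145.
Difference = 0.145 − 0.134 = 0.011.
The mean is pulled above the mode by the posterior's right skew.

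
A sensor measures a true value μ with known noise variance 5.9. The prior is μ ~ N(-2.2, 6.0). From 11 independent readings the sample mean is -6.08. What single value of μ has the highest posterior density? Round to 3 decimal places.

Posterior for μ is Normal. Precision-weighted mean: (1/6.0·-2.2 + 11/5.9·-6.08) / (1/6.0 + 11/5.9) = -5.762.
A Normal posterior is symmetric, so mode = mean.
This is the posterior mode — the MAP estimate.

-5.762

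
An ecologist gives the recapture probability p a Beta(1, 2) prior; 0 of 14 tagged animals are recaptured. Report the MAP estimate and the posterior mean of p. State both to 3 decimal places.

Posterior: Beta(1+0, 2+14) = Beta(1, 16).
Since α = 1 ≤ 1 and β > 1, the Beta density is monotone decreasing on [0,1]; the mode is at 0.
Mean = 1/(1+16) = 0.059.
The posterior is right-skewed, so the mean exceeds the mode.

p_MAP = 0.000, E[p|data] = 0.059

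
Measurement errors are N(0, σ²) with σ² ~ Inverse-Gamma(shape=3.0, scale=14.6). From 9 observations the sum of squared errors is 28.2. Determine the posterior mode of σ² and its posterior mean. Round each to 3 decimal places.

Posterior: Inverse-Gamma(shape = 3.0+9/2 = 7.5, scale = 14.6+28.2/2 = 28.7).
Mode = β/(α+1) = 28.7/8.5 = 3.376.
Mean = β/(α−1) = 28.7/6.5 = 4.415.

MAP = 3.376, posterior mean = 4.415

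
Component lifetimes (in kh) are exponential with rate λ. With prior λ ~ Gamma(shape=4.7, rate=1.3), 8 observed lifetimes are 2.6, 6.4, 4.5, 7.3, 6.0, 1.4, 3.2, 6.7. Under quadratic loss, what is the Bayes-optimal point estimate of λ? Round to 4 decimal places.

0.3223

Σ times = 38.1. Posterior: Gamma(shape = 4.7+8 = 12.7, rate = 1.3+38.1 = 39.4).
Mode = (α−1)/β = 11.7/39.4 = 0.2970.
Mean = α/β = 12.7/39.4 = 0.3223.
Quadratic loss ⇒ the optimal estimator is the posterior mean.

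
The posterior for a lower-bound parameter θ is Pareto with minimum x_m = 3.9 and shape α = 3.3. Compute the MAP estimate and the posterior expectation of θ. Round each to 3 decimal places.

MAP = 3.900, posterior mean = 5.596

The Pareto density is strictly decreasing on [x_m, ∞), so the mode is x_m = 3.900.
Mean = α·x_m/(α−1) = 3.3·3.9/2.3 = 5.596.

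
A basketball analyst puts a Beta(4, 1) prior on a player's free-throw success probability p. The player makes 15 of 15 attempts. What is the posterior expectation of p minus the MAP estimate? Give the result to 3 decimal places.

-0.050

Posterior: Beta(4+15, 1+0) = Beta(19, 1).
Since β = 1 ≤ 1 and α > 1, the Beta density is monotone increasing on [0,1]; the mode is at 1.
Mean = 19/(19+1) = 0.950.
Difference = 0.950 − 1.000 = -0.050.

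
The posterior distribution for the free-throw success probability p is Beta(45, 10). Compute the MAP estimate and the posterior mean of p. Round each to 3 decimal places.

Mode = (45−1)/(45+10−2) = 44/53 = 0.830.
Mean = 45/(45+10) = 45/55 = 0.818.

MAP estimate = 0.830, posterior mean = 0.818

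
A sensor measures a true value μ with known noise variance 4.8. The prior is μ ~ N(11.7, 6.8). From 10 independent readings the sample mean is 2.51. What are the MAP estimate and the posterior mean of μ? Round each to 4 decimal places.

MAP = 3.1159, posterior mean = 3.1159

Posterior for μ is Normal. Precision-weighted mean: (1/6.8·11.7 + 10/4.8·2.51) / (1/6.8 + 10/4.8) = 3.1159.
A Normal posterior is symmetric, so mode = mean.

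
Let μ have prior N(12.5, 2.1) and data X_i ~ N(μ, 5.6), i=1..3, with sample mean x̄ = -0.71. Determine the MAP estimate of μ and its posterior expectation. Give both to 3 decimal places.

MAP = 5.506; posterior mean = 5.506

Posterior for μ is Normal. Precision-weighted mean: (1/2.1·12.5 + 3/5.6·-0.71) / (1/2.1 + 3/5.6) = 5.506.
A Normal posterior is symmetric, so mode = mean.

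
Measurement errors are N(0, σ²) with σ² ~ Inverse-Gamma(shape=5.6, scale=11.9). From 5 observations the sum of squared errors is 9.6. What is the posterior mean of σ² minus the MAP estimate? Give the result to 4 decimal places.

0.5169

Posterior: Inverse-Gamma(shape = 5.6+5/2 = 8.1, scale = 11.9+9.6/2 = 16.7).
Mode = β/(α+1) = 16.7/9.1 = 1.8352.
Mean = β/(α−1) = 16.7/7.1 = 2.3521.
Difference = 2.3521 − 1.8352 = 0.5169.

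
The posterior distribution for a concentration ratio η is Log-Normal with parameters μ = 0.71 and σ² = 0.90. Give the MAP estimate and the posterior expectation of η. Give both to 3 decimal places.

Mode = exp(μ − σ²) = exp(-0.19) = 0.827.
Mean = exp(μ + σ²/2) = exp(1.160) = 3.190.
The mean is pulled above the mode by the posterior's right skew.

MAP: 0.827. Posterior mean: 3.190.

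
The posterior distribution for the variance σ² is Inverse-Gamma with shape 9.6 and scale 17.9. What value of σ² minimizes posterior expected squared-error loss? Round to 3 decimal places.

Mode = β/(α+1) = 17.9/10.6 = 1.689.
Mean = β/(α−1) = 17.9/8.6 = 2.081.
Squared-error loss ⇒ the optimal estimator is the posterior mean.

2.081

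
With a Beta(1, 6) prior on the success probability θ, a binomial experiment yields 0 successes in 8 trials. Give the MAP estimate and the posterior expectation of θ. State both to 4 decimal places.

Posterior: Beta(1+0, 6+8) = Beta(1, 14).
Since α = 1 ≤ 1 and β > 1, the Beta density is monotone decreasing on [0,1]; the mode is at 0.
Mean = 1/(1+14) = 0.0667.
The mean is pulled above the mode by the posterior's right skew.

MAP estimate = 0.0000, posterior expectation = 0.0667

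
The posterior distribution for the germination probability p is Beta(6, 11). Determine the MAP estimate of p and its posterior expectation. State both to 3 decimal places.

Mode = (6−1)/(6+11−2) = 5/15 = 0.333.
Mean = 6/(6+11) = 6/17 = 0.353.

p_MAP = 0.333, E[p|data] = 0.353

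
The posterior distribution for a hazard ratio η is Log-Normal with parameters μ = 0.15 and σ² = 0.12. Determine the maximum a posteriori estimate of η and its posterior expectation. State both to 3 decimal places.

Mode = exp(μ − σ²) = exp(0.03) = 1.030.
Mean = exp(μ + σ²/2) = exp(0.210) = 1.234.
The posterior is right-skewed, so the mean exceeds the mode.

maximum a posteriori estimate = 1.030, posterior expectation = 1.234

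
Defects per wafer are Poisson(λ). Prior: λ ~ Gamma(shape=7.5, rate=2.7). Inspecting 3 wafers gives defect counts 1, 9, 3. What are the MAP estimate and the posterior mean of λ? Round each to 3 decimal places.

λ_MAP = 3.421, E[λ|data] = 3.596

Σ counts = 13. Posterior: Gamma(shape = 7.5+13 = 20.5, rate = 2.7+3 = 5.7).
Mode = (α−1)/β = 19.5/5.7 = 3.421.
Mean = α/β = 20.5/5.7 = 3.596.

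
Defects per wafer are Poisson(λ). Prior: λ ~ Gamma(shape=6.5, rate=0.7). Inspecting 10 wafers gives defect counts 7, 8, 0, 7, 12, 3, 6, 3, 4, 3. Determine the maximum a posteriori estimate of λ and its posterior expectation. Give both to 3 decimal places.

MAP = 5.467; posterior mean = 5.561

Σ counts = 53. Posterior: Gamma(shape = 6.5+53 = 59.5, rate = 0.7+10 = 10.7).
Mode = (α−1)/β = 58.5/10.7 = 5.467.
Mean = α/β = 59.5/10.7 = 5.561.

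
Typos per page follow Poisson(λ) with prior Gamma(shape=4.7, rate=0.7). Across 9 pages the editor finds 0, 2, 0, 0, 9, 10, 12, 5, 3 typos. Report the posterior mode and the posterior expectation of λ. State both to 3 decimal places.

MAP: 4.608. Posterior mean: 4.711.

Σ counts = 41. Posterior: Gamma(shape = 4.7+41 = 45.7, rate = 0.7+9 = 9.7).
Mode = (α−1)/β = 44.7/9.7 = 4.608.
Mean = α/β = 45.7/9.7 = 4.711.
Mean > mode: the posterior has a right tail.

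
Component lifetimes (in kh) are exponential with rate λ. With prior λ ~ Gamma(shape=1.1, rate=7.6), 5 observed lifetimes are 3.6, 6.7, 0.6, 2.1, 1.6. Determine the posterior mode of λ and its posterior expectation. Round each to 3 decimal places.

Σ times = 14.6. Posterior: Gamma(shape = 1.1+5 = 6.1, rate = 7.6+14.6 = 22.2).
Mode = (α−1)/β = 5.1/22.2 = 0.230.
Mean = α/β = 6.1/22.2 = 0.275.

MAP = 0.230, posterior mean = 0.275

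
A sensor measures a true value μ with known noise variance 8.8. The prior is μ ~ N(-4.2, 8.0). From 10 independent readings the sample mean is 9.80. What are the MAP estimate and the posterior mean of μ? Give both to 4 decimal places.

Posterior for μ is Normal. Precision-weighted mean: (1/8.0·-4.2 + 10/8.8·9.80) / (1/8.0 + 10/8.8) = 8.4126.
A Normal posterior is symmetric, so mode = mean.

MAP = 8.4126; posterior mean = 8.4126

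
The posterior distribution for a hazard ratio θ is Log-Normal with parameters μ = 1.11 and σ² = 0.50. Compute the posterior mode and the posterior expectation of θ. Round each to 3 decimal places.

MAP = 1.840; posterior mean = 3.896

Mode = exp(μ − σ²) = exp(0.61) = 1.840.
Mean = exp(μ + σ²/2) = exp(1.360) = 3.896.
Mean > mode: the posterior has a right tail.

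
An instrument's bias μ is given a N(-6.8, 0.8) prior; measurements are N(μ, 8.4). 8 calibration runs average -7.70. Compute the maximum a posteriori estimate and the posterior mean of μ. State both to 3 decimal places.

MAP = -7.189, posterior mean = -7.189

Posterior for μ is Normal. Precision-weighted mean: (1/0.8·-6.8 + 8/8.4·-7.70) / (1/0.8 + 8/8.4) = -7.189.
A Normal posterior is symmetric, so mode = mean.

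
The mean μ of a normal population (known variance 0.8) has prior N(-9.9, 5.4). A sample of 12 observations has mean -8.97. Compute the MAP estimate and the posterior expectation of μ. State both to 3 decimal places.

MAP = -8.981, posterior mean = -8.981

Posterior for μ is Normal. Precision-weighted mean: (1/5.4·-9.9 + 12/0.8·-8.97) / (1/5.4 + 12/0.8) = -8.981.
A Normal posterior is symmetric, so mode = mean.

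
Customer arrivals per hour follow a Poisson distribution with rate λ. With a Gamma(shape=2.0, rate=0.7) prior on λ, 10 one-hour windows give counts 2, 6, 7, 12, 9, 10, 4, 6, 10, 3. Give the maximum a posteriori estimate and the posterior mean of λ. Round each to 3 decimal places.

Σ counts = 69. Posterior: Gamma(shape = 2.0+69 = 71.0, rate = 0.7+10 = 10.7).
Mode = (α−1)/β = 70.0/10.7 = 6.542.
Mean = α/β = 71.0/10.7 = 6.636.
The posterior is right-skewed, so the mean exceeds the mode.

MAP = 6.542; posterior mean = 6.636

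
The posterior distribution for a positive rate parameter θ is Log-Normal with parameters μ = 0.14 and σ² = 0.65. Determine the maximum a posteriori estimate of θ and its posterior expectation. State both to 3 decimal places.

Mode = exp(μ − σ²) = exp(-0.51) = 0.600.
Mean = exp(μ + σ²/2) = exp(0.465) = 1.592.

MAP = 0.600, posterior mean = 1.592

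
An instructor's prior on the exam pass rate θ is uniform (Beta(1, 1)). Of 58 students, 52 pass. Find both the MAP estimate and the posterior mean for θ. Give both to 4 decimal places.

Posterior: Beta(1+52, 1+6) = Beta(53, 7).
Mode = (53−1)/(53+7−2) = 52/58 = 0.8966.
With a flat prior the MAP equals the MLE, 52/58.
Mean = 53/(53+7) = 53/60 = 0.8833.
Left-skewed posterior ⇒ mean < mode.

MAP: 0.8966. Posterior mean: 0.8833.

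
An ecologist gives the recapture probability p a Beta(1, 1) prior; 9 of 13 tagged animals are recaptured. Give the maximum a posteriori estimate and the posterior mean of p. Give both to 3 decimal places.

Posterior: Beta(1+9, 1+4) = Beta(10, 5).
Mode = (10−1)/(10+5−2) = 9/13 = 0.692.
With a flat prior the MAP equals the MLE, 9/13.
Mean = 10/(10+5) = 10/15 = 0.667.
The mean is pulled below the mode by the posterior's left skew.

MAP: 0.692. Posterior mean: 0.667.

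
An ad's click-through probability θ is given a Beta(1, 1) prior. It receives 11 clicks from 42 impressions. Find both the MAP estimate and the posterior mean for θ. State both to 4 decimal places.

θ_MAP = 0.2619, E[θ|data] = 0.2727

Posterior: Beta(1+11, 1+31) = Beta(12, 32).
Mode = (12−1)/(12+32−2) = 11/42 = 0.2619.
With a flat prior the MAP equals the MLE, 11/42.
Mean = 12/(12+32) = 12/44 = 0.2727.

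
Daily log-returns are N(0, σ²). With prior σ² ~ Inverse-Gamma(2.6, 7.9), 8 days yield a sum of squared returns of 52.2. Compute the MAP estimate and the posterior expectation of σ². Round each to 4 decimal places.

MAP: 4.4737. Posterior mean: 6.0714.

Posterior: Inverse-Gamma(shape = 2.6+8/2 = 6.6, scale = 7.9+52.2/2 = 34.0).
Mode = β/(α+1) = 34.0/7.6 = 4.4737.
Mean = β/(α−1) = 34.0/5.6 = 6.0714.
Right-skewed posterior ⇒ mode < mean.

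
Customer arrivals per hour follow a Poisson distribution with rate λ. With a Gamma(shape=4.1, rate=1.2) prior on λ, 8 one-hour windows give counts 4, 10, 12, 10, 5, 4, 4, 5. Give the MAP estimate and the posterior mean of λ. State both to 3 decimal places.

Σ counts = 54. Posterior: Gamma(shape = 4.1+54 = 58.1, rate = 1.2+8 = 9.2).
Mode = (α−1)/β = 57.1/9.2 = 6.207.
Mean = α/β = 58.1/9.2 = 6.315.
The mean is pulled above the mode by the posterior's right skew.

MAP = 6.207; posterior mean = 6.315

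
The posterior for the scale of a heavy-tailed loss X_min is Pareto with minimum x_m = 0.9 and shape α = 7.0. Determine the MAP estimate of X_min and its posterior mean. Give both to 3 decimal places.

MAP: 0.900. Posterior mean: 1.050.

The Pareto density is strictly decreasing on [x_m, ∞), so the mode is x_m = 0.900.
Mean = α·x_m/(α−1) = 7.0·0.9/6.0 = 1.050.
The posterior is right-skewed, so the mean exceeds the mode.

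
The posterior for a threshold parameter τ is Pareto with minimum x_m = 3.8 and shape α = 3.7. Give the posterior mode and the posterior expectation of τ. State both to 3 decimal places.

MAP = 3.800, posterior mean = 5.207

The Pareto density is strictly decreasing on [x_m, ∞), so the mode is x_m = 3.800.
Mean = α·x_m/(α−1) = 3.7·3.8/2.7 = 5.207.
The posterior is right-skewed, so the mean exceeds the mode.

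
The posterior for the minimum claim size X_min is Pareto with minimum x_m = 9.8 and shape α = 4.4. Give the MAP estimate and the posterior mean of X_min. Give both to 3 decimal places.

MAP = 9.800; posterior mean = 12.682

The Pareto density is strictly decreasing on [x_m, ∞), so the mode is x_m = 9.800.
Mean = α·x_m/(α−1) = 4.4·9.8/3.4 = 12.682.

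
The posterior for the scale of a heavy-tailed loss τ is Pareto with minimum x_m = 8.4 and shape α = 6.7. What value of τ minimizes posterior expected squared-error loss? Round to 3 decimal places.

9.874

The Pareto density is strictly decreasing on [x_m, ∞), so the mode is x_m = 8.400.
Mean = α·x_m/(α−1) = 6.7·8.4/5.7 = 9.874.
Squared-error loss ⇒ the optimal estimator is the posterior mean.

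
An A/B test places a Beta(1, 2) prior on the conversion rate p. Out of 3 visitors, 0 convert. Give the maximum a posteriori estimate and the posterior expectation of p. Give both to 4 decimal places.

Posterior: Beta(1+0, 2+3) = Beta(1, 5).
Since α = 1 ≤ 1 and β > 1, the Beta density is monotone decreasing on [0,1]; the mode is at 0.
Mean = 1/(1+5) = 0.1667.

MAP = 0.0000, posterior mean = 0.1667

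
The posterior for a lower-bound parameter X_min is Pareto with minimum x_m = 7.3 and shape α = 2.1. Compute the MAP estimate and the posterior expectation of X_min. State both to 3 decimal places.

The Pareto density is strictly decreasing on [x_m, ∞), so the mode is x_m = 7.300.
Mean = α·x_m/(α−1) = 2.1·7.3/1.1 = 13.936.
Right-skewed posterior ⇒ mode < mean.

MAP: 7.300. Posterior mean: 13.936.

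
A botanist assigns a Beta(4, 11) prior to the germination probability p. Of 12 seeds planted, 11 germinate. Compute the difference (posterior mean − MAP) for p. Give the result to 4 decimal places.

-0.0044

Posterior: Beta(4+11, 11+1) = Beta(15, 12).
Mode = (15−1)/(15+12−2) = 14/25 = 0.5600.
Mean = 15/(15+12) = 15/27 = 0.5556.
Difference = 0.5556 − 0.5600 = -0.0044.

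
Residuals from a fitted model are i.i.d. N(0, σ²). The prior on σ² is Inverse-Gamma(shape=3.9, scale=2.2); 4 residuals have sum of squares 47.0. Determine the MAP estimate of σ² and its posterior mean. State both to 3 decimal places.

MAP estimate = 3.725, posterior mean = 5.245

Posterior: Inverse-Gamma(shape = 3.9+4/2 = 5.9, scale = 2.2+47.0/2 = 25.7).
Mode = β/(α+1) = 25.7/6.9 = 3.725.
Mean = β/(α−1) = 25.7/4.9 = 5.245.
The posterior is right-skewed, so the mean exceeds the mode.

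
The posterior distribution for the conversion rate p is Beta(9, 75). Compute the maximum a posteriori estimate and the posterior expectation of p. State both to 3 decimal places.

maximum a posteriori estimate = 0.098, posterior expectation = 0.107

Mode = (9−1)/(9+75−2) = 8/82 = 0.098.
Mean = 9/(9+75) = 9/84 = 0.107.
Right-skewed posterior ⇒ mode < mean.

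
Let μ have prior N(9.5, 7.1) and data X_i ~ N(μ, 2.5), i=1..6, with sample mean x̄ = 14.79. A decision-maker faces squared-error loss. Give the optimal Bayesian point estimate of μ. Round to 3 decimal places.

14.497

Posterior for μ is Normal. Precision-weighted mean: (1/7.1·9.5 + 6/2.5·14.79) / (1/7.1 + 6/2.5) = 14.497.
A Normal posterior is symmetric, so mode = mean.
Squared-error loss ⇒ the optimal estimator is the posterior mean.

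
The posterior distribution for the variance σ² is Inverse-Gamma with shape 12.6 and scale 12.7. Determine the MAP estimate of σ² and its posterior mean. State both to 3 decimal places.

Mode = β/(α+1) = 12.7/13.6 = 0.934.
Mean = β/(α−1) = 12.7/11.6 = 1.095.
The mean is pulled above the mode by the posterior's right skew.

MAP estimate = 0.934, posterior mean = 1.095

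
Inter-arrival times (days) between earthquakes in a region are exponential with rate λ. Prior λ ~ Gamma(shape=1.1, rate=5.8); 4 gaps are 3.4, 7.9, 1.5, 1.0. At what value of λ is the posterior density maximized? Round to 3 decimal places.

Σ times = 13.8. Posterior: Gamma(shape = 1.1+4 = 5.1, rate = 5.8+13.8 = 19.6).
Mode = (α−1)/β = 4.1/19.6 = 0.209.
Mean = α/β = 5.1/19.6 = 0.260.
This is the posterior mode — the MAP estimate.

0.209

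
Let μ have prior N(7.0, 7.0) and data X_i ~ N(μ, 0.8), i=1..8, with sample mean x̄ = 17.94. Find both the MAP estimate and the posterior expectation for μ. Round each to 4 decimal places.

Posterior for μ is Normal. Precision-weighted mean: (1/7.0·7.0 + 8/0.8·17.94) / (1/7.0 + 8/0.8) = 17.7859.
A Normal posterior is symmetric, so mode = mean.

MAP = 17.7859, posterior mean = 17.7859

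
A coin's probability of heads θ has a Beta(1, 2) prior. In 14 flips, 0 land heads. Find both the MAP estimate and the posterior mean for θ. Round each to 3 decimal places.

MAP estimate = 0.000, posterior mean = 0.059

Posterior: Beta(1+0, 2+14) = Beta(1, 16).
Since α = 1 ≤ 1 and β > 1, the Beta density is monotone decreasing on [0,1]; the mode is at 0.
Mean = 1/(1+16) = 0.059.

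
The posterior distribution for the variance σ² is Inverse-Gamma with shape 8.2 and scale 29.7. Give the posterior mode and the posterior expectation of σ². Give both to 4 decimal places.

Mode = β/(α+1) = 29.7/9.2 = 3.2283.
Mean = β/(α−1) = 29.7/7.2 = 4.1250.

MAP = 3.2283, posterior mean = 4.1250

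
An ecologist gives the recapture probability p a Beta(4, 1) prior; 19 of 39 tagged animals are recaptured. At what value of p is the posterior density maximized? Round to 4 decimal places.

0.5238

Posterior: Beta(4+19, 1+20) = Beta(23, 21).
Mode = (23−1)/(23+21−2) = 22/42 = 0.5238.
Mean = 23/(23+21) = 23/44 = 0.5227.
This is the posterior mode — the MAP estimate.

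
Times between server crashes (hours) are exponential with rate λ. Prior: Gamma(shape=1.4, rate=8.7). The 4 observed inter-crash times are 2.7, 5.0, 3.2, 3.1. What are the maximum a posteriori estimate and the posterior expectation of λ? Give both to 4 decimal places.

Σ times = 14.0. Posterior: Gamma(shape = 1.4+4 = 5.4, rate = 8.7+14.0 = 22.7).
Mode = (α−1)/β = 4.4/22.7 = 0.1938.
Mean = α/β = 5.4/22.7 = 0.2379.

maximum a posteriori estimate = 0.1938, posterior expectation = 0.2379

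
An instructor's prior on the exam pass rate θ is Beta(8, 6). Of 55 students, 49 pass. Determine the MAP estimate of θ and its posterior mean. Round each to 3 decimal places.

Posterior: Beta(8+49, 6+6) = Beta(57, 12).
Mode = (57−1)/(57+12−2) = 56/67 = 0.836.
Mean = 57/(57+12) = 57/69 = 0.826.
Left-skewed posterior ⇒ mean < mode.

MAP estimate = 0.836, posterior mean = 0.826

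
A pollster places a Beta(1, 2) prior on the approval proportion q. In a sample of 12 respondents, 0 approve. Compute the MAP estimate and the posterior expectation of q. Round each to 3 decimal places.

q_MAP = 0.000, E[q|data] = 0.067

Posterior: Beta(1+0, 2+12) = Beta(1, 14).
Since α = 1 ≤ 1 and β > 1, the Beta density is monotone decreasing on [0,1]; the mode is at 0.
Mean = 1/(1+14) = 0.067.
The posterior is right-skewed, so the mean exceeds the mode.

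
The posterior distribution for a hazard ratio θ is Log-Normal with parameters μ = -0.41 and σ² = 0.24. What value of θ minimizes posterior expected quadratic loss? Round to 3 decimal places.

Mode = exp(μ − σ²) = exp(-0.65) = 0.522.
Mean = exp(μ + σ²/2) = exp(-0.290) = 0.748.
Quadratic loss ⇒ the optimal estimator is the posterior mean.

0.748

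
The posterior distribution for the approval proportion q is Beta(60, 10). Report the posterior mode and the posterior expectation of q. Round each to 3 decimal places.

MAP = 0.868, posterior mean = 0.857

Mode = (60−1)/(60+10−2) = 59/68 = 0.868.
Mean = 60/(60+10) = 60/70 = 0.857.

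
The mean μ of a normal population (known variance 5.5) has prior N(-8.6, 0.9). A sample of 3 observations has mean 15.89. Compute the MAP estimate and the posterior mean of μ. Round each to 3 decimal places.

Posterior for μ is Normal. Precision-weighted mean: (1/0.9·-8.6 + 3/5.5·15.89) / (1/0.9 + 3/5.5) = -0.536.
A Normal posterior is symmetric, so mode = mean.

μ_MAP = -0.536, E[μ|data] = -0.536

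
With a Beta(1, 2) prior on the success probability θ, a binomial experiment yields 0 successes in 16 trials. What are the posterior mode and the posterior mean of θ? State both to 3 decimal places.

posterior mode = 0.000, posterior mean = 0.053

Posterior: Beta(1+0, 2+16) = Beta(1, 18).
Since α = 1 ≤ 1 and β > 1, the Beta density is monotone decreasing on [0,1]; the mode is at 0.
Mean = 1/(1+18) = 0.053.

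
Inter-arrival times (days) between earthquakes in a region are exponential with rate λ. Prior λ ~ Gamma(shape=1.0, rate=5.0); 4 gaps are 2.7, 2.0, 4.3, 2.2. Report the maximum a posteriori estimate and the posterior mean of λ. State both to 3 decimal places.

Σ times = 11.2. Posterior: Gamma(shape = 1.0+4 = 5.0, rate = 5.0+11.2 = 16.2).
Mode = (α−1)/β = 4.0/16.2 = 0.247.
Mean = α/β = 5.0/16.2 = 0.309.

λ_MAP = 0.247, E[λ|data] = 0.309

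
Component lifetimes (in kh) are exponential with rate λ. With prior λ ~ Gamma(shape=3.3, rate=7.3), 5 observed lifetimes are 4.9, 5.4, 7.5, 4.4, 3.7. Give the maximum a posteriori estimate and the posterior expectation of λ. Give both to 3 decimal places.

maximum a posteriori estimate = 0.220, posterior expectation = 0.250

Σ times = 25.9. Posterior: Gamma(shape = 3.3+5 = 8.3, rate = 7.3+25.9 = 33.2).
Mode = (α−1)/β = 7.3/33.2 = 0.220.
Mean = α/β = 8.3/33.2 = 0.250.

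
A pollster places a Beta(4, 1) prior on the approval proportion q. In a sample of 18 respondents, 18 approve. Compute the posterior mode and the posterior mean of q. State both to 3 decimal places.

Posterior: Beta(4+18, 1+0) = Beta(22, 1).
Since β = 1 ≤ 1 and α > 1, the Beta density is monotone increasing on [0,1]; the mode is at 1.
Mean = 22/(22+1) = 0.957.

q_MAP = 1.000, E[q|data] = 0.957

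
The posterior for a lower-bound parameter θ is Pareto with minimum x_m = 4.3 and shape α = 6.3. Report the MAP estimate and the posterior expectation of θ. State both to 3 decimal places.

The Pareto density is strictly decreasing on [x_m, ∞), so the mode is x_m = 4.300.
Mean = α·x_m/(α−1) = 6.3·4.3/5.3 = 5.111.

MAP: 4.300. Posterior mean: 5.111.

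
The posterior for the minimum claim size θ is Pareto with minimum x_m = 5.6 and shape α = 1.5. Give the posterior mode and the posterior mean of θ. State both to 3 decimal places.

MAP: 5.600. Posterior mean: 16.800.

The Pareto density is strictly decreasing on [x_m, ∞), so the mode is x_m = 5.600.
Mean = α·x_m/(α−1) = 1.5·5.6/0.5 = 16.800.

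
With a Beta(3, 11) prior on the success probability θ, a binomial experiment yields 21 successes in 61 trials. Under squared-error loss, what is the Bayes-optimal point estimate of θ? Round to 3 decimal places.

Posterior: Beta(3+21, 11+40) = Beta(24, 51).
Mode = (24−1)/(24+51−2) = 23/73 = 0.315.
Mean = 24/(24+51) = 24/75 = 0.320.
Squared-error loss ⇒ the optimal estimator is the posterior mean.

0.320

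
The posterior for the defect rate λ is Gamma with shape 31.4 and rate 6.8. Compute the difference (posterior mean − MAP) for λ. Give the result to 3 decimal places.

Mode = (α−1)/β = 30.4/6.8 = 4.471.
Mean = α/β = 31.4/6.8 = 4.618.
Difference = 4.618 − 4.471 = 0.147.

0.147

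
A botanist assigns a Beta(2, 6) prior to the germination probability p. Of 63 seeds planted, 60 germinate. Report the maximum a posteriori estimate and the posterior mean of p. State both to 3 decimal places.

Posterior: Beta(2+60, 6+3) = Beta(62, 9).
Mode = (62−1)/(62+9−2) = 61/69 = 0.884.
Mean = 62/(62+9) = 62/71 = 0.873.

MAP: 0.884. Posterior mean: 0.873.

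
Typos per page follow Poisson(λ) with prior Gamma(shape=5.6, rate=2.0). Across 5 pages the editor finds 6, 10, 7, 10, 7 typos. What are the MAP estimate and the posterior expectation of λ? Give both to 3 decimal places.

λ_MAP = 6.371, E[λ|data] = 6.514

Σ counts = 40. Posterior: Gamma(shape = 5.6+40 = 45.6, rate = 2.0+5 = 7.0).
Mode = (α−1)/β = 44.6/7.0 = 6.371.
Mean = α/β = 45.6/7.0 = 6.514.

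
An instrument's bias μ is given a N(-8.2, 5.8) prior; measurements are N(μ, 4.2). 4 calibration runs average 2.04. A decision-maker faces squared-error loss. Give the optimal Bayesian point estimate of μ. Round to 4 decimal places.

0.4704

Posterior for μ is Normal. Precision-weighted mean: (1/5.8·-8.2 + 4/4.2·2.04) / (1/5.8 + 4/4.2) = 0.4704.
A Normal posterior is symmetric, so mode = mean.
Squared-error loss ⇒ the optimal estimator is the posterior mean.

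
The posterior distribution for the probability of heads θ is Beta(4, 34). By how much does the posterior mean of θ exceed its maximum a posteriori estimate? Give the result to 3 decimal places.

Mode = (4−1)/(4+34−2) = 3/36 = 0.083.
Mean = 4/(4+34) = 4/38 = 0.105.
Difference = 0.105 − 0.083 = 0.022.
Mean > mode: the posterior has a right tail.

0.022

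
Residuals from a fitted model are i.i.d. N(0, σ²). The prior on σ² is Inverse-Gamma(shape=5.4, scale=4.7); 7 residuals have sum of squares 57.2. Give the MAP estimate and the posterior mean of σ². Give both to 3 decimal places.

Posterior: Inverse-Gamma(shape = 5.4+7/2 = 8.9, scale = 4.7+57.2/2 = 33.3).
Mode = β/(α+1) = 33.3/9.9 = 3.364.
Mean = β/(α−1) = 33.3/7.9 = 4.215.
Right-skewed posterior ⇒ mode < mean.

MAP estimate = 3.364, posterior mean = 4.215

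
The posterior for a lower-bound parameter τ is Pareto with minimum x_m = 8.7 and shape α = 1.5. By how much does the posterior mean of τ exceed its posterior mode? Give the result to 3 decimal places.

17.400

The Pareto density is strictly decreasing on [x_m, ∞), so the mode is x_m = 8.700.
Mean = α·x_m/(α−1) = 1.5·8.7/0.5 = 26.100.
Difference = 26.100 − 8.700 = 17.400.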